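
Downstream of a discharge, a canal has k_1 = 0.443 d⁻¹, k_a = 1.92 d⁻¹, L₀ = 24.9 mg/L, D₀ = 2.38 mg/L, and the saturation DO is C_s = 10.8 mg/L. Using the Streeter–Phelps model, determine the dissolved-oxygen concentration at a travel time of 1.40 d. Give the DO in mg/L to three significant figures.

DO ≈ 7.13 mg/L

k_1 L₀/(k_a−k_1) = 0.443×24.9/(1.92−0.443) = 11.03/1.477 = 7.468 mg/L.
e^(−k_1 t) = e^(−0.443×1.400) = 0.5378; e^(−k_a t) = e^(−1.92×1.400) = 0.06802.
D = 7.468 × (0.5378 − 0.06802) + 2.38 × 0.06802 = 3.509 + 0.1619 = 3.671 mg/L.
DO = C_s − D = 10.8 − 3.671 = 7.129 mg/L.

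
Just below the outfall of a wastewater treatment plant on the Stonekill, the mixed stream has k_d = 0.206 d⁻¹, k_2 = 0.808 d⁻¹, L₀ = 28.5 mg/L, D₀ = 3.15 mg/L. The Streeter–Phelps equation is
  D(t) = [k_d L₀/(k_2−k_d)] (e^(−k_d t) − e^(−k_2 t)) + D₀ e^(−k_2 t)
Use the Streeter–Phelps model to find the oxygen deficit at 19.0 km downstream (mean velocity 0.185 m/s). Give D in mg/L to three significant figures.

Travel time t = x/v = 19.0 km / (0.185 m/s) = 19000 m / 0.185 m/s = 102700 s = 1.189 d.
k_d L₀/(k_2−k_d) = 0.206×28.5/(0.808−0.206) = 5.871/0.6020 = 9.752 mg/L.
e^(−k_d t) = e^(−0.206×1.189) = 0.7828; e^(−k_2 t) = e^(−0.808×1.189) = 0.3827.
D = 9.752 × (0.7828 − 0.3827) + 3.15 × 0.3827 = 3.902 + 1.206 = 5.107 mg/L.

D ≈ 5.11 mg/L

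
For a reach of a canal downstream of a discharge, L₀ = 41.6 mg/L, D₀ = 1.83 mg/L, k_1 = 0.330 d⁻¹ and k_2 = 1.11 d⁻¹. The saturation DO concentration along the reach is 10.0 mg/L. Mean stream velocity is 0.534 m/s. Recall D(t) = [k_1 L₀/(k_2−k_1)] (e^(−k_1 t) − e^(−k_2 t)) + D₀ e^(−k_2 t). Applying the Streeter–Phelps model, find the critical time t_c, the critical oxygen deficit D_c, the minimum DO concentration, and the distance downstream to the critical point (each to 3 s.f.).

At the critical point dD/dt = 0, so k_1 L₀ e^(−k_1 t) = k_2 D. Substituting D(t) from the Streeter–Phelps equation and solving for t gives
t_c = ln[(k_2/k_1)(1 − D₀(k_2−k_1)/(k_1 L₀))] / (k_2−k_1).
Here k_2−k_1 = 0.7800 d⁻¹ and 1 − D₀(k_2−k_1)/(k_1 L₀) = 1 − 1.83×0.7800/(0.330×41.6) = 0.8960, so
t_c = ln(3.364 × 0.8960) / 0.7800 = 1.103 / 0.7800 = 1.414 d.
D_c = (k_1/k_2) L₀ e^(−k_1 t_c) = (0.330/1.11) × 41.6 × e^(−0.330×1.414) = 0.2973 × 41.6 × 0.6270 = 7.755 mg/L.
Minimum DO = C_s − D_c = 10.0 − 7.755 = 2.245 mg/L.
x_c = v t_c = 0.534 m/s × 1.414 d × 86400 s/d = 65260 m ≈ 65.3 km.

t_c ≈ 1.41 d; D_c ≈ 7.75 mg/L; min DO ≈ 2.25 mg/L; x_c ≈ 65.3 km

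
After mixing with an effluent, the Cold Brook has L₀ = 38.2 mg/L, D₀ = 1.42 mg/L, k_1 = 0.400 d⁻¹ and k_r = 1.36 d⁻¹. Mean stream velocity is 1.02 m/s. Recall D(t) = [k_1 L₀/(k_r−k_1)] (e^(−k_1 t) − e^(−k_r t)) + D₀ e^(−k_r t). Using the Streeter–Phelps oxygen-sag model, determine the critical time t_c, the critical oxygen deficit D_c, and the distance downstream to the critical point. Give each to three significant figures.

t_c ≈ 1.18 d; D_c ≈ 7.02 mg/L; x_c ≈ 104 km

With k_r/k_1 = 3.400 and 1 − D₀(k_r−k_1)/(k_1 L₀) = 0.9108,
t_c = ln(3.400 × 0.9108) / (1.36 − 0.400) = ln(3.097) / 0.9600 = 1.130/0.9600 = 1.177 d.
L(t_c) = L₀ e^(−k_1 t_c) = 38.2 × 0.6244 = 23.85 mg/L, and at the critical point k_r D_c = k_1 L, so D_c = (0.400/1.36) × 23.85 = 7.015 mg/L.
x_c = v t_c = 1.02 m/s × 1.177 d × 86400 s/d = 103800 m ≈ 104 km.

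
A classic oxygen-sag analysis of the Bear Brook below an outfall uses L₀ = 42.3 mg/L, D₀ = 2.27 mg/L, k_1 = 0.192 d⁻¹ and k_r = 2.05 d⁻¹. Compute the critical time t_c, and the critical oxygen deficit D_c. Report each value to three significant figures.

At the critical point dD/dt = 0, so k_1 L₀ e^(−k_1 t) = k_r D. Substituting D(t) from the Streeter–Phelps equation and solving for t gives
t_c = ln[(k_r/k_1)(1 − D₀(k_r−k_1)/(k_1 L₀))] / (k_r−k_1).
Here k_r−k_1 = 1.858 d⁻¹ and 1 − D₀(k_r−k_1)/(k_1 L₀) = 1 − 2.27×1.858/(0.192×42.3) = 0.4807, so
t_c = ln(10.68 × 0.4807) / 1.858 = 1.636 / 1.858 = 0.8803 d.
D_c = (k_1/k_r) L₀ e^(−k_1 t_c) = (0.192/2.05) × 42.3 × e^(−0.192×0.8803) = 0.09366 × 42.3 × 0.8445 = 3.346 mg/L.

t_c ≈ 0.880 d; D_c ≈ 3.35 mg/L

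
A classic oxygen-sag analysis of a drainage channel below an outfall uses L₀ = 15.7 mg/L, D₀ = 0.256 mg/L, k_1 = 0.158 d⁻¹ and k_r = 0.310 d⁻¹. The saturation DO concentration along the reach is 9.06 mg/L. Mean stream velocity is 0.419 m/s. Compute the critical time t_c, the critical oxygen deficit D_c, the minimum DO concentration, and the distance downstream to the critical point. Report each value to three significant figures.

t_c = [1/(k_r−k_1)] ln[(k_r/k_1)(1 − D₀(k_r−k_1)/(k_1 L₀))]
= [1/(0.310−0.158)] ln[(0.310/0.158)(1 − 0.256×0.1520/(0.158×15.7))]
= (1/0.1520) ln[1.962 × 0.9843] = 6.579 × ln(1.931) = 6.579 × 0.6582 = 4.330 d.
D_c = (k_1/k_r) L₀ e^(−k_1 t_c) = (0.158/0.310) × 15.7 × e^(−0.158×4.330) = 0.5097 × 15.7 × 0.5045 = 4.037 mg/L.
Minimum DO = C_s − D_c = 9.06 − 4.037 = 5.023 mg/L.
x_c = v t_c = 0.419 m/s × 4.330 d × 86400 s/d = 156800 m ≈ 157 km.

t_c ≈ 4.33 d; D_c ≈ 4.04 mg/L; min DO ≈ 5.02 mg/L; x_c ≈ 157 km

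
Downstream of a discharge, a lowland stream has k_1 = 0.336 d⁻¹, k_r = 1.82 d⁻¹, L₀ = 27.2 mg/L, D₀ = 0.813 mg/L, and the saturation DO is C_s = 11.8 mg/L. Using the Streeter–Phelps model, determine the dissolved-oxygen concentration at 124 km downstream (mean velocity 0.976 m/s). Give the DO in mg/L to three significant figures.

DO ≈ 8.41 mg/L

Travel time t = x/v = 124 km / (0.976 m/s) = 124000 m / 0.976 m/s = 127000 s = 1.470 d.
k_1 L₀/(k_r−k_1) = 0.336×27.2/(1.82−0.336) = 9.139/1.484 = 6.158 mg/L.
e^(−k_1 t) = e^(−0.336×1.470) = 0.6101; e^(−k_r t) = e^(−1.82×1.470) = 0.06882.
D = 6.158 × (0.6101 − 0.06882) + 0.813 × 0.06882 = 3.334 + 0.05595 = 3.390 mg/L.
DO = C_s − D = 11.8 − 3.390 = 8.410 mg/L.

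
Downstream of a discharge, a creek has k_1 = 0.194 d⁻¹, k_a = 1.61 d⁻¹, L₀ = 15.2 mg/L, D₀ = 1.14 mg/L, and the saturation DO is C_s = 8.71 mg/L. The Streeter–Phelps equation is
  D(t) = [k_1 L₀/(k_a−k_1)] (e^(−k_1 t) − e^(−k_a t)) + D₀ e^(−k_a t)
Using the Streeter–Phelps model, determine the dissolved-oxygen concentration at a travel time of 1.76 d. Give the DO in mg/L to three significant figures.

k_1 L₀/(k_a−k_1) = 0.194×15.2/(1.61−0.194) = 2.949/1.416 = 2.082 mg/L.
e^(−k_1 t) = e^(−0.194×1.760) = 0.7107; e^(−k_a t) = e^(−1.61×1.760) = 0.05880.
D = 2.082 × (0.7107 − 0.05880) + 1.14 × 0.05880 = 1.358 + 0.06703 = 1.425 mg/L.
DO = C_s − D = 8.71 − 1.425 = 7.285 mg/L.

DO ≈ 7.29 mg/L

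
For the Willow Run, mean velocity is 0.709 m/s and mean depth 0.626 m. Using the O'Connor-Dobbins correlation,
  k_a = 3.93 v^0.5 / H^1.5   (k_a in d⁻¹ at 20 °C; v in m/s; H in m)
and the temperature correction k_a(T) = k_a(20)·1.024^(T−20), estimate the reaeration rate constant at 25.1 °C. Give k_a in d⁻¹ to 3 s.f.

k_a(20) = 3.93 × 0.709^0.5 / 0.626^1.5 = 3.93 × 0.8420 / 0.4953 = 6.681 d⁻¹.
k_a(25.1) = 6.681 × 1.024^(25.1−20) = 6.681 × 1.129 = 7.540 d⁻¹.

k_a ≈ 7.54 d⁻¹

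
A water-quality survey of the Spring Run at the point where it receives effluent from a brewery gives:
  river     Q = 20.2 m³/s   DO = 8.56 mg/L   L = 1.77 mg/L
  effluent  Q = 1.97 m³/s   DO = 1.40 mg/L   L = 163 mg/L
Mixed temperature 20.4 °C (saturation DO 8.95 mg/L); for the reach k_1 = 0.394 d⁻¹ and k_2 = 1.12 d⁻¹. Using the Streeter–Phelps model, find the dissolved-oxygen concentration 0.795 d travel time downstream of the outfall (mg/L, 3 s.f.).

DO ≈ 5.73 mg/L

Mixed DO = (20.2×8.56 + 1.97×1.40)/(20.2+1.97) = 175.7/22.17 = 7.924 mg/L.
Mixed L₀ = (20.2×1.77 + 1.97×163)/(22.17) = 356.9/22.17 = 16.10 mg/L.
Initial deficit D₀ = C_s − DO₀ = 8.95 − 7.924 = 1.026 mg/L.
D(0.795) = [0.394×16.10/(1.12−0.394)](e^(−0.394×0.795) − e^(−1.12×0.795)) + 1.026 e^(−1.12×0.795)
= 8.736 × (0.7311 − 0.4105) + 1.026 × 0.4105 = 3.222 mg/L.
DO = 8.95 − 3.222 = 5.728 mg/L.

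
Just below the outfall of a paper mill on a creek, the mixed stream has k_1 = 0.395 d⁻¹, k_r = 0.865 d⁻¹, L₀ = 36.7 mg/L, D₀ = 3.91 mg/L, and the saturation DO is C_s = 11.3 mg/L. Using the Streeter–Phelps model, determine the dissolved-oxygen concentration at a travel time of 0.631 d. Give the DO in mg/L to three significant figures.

k_1 L₀/(k_r−k_1) = 0.395×36.7/(0.865−0.395) = 14.50/0.4700 = 30.84 mg/L.
e^(−k_1 t) = e^(−0.395×0.6310) = 0.7794; e^(−k_r t) = e^(−0.865×0.6310) = 0.5794.
D = 30.84 × (0.7794 − 0.5794) + 3.91 × 0.5794 = 6.169 + 2.265 = 8.435 mg/L.
DO = C_s − D = 11.3 − 8.435 = 2.865 mg/L.

DO ≈ 2.87 mg/L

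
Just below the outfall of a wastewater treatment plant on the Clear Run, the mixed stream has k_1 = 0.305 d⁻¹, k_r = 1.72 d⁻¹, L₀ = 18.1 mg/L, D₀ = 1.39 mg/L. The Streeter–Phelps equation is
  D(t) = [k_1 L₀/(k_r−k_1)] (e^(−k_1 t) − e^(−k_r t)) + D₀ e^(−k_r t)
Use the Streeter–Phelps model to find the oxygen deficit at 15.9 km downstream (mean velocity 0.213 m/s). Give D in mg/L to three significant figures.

Travel time t = x/v = 15.9 km / (0.213 m/s) = 15900 m / 0.213 m/s = 74650 s = 0.8640 d.
k_1 L₀/(k_r−k_1) = 0.305×18.1/(1.72−0.305) = 5.521/1.415 = 3.901 mg/L.
e^(−k_1 t) = e^(−0.305×0.8640) = 0.7683; e^(−k_r t) = e^(−1.72×0.8640) = 0.2263.
D = 3.901 × (0.7683 − 0.2263) + 1.39 × 0.2263 = 2.115 + 0.3145 = 2.429 mg/L.

D ≈ 2.43 mg/L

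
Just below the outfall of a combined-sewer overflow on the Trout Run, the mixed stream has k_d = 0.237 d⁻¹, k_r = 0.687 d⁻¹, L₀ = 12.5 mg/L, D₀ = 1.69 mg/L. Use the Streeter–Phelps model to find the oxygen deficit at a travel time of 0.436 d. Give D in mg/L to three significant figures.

D ≈ 2.31 mg/L

k_d L₀/(k_r−k_d) = 0.237×12.5/(0.687−0.237) = 2.962/0.4500 = 6.583 mg/L.
e^(−k_d t) = e^(−0.237×0.4360) = 0.9018; e^(−k_r t) = e^(−0.687×0.4360) = 0.7412.
D = 6.583 × (0.9018 − 0.7412) + 1.69 × 0.7412 = 1.058 + 1.253 = 2.310 mg/L.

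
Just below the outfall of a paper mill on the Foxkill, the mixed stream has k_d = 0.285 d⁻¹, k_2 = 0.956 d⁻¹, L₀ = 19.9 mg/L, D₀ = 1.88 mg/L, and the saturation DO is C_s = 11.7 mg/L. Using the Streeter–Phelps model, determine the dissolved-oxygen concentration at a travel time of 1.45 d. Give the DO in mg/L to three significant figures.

k_d L₀/(k_2−k_d) = 0.285×19.9/(0.956−0.285) = 5.671/0.6710 = 8.452 mg/L.
e^(−k_d t) = e^(−0.285×1.450) = 0.6615; e^(−k_2 t) = e^(−0.956×1.450) = 0.2500.
D = 8.452 × (0.6615 − 0.2500) + 1.88 × 0.2500 = 3.478 + 0.4700 = 3.948 mg/L.
DO = C_s − D = 11.7 − 3.948 = 7.752 mg/L.

DO ≈ 7.75 mg/L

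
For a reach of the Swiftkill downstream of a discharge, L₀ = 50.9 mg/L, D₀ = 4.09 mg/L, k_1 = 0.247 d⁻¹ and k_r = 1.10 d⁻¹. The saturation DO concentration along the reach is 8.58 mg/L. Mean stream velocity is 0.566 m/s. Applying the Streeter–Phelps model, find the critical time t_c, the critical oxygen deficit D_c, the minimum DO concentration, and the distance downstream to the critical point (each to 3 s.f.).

t_c ≈ 1.37 d; D_c ≈ 8.15 mg/L; min DO ≈ 0.432 mg/L; x_c ≈ 67.0 km

At the critical point dD/dt = 0, so k_1 L₀ e^(−k_1 t) = k_r D. Substituting D(t) from the Streeter–Phelps equation and solving for t gives
t_c = ln[(k_r/k_1)(1 − D₀(k_r−k_1)/(k_1 L₀))] / (k_r−k_1).
Here k_r−k_1 = 0.8530 d⁻¹ and 1 − D₀(k_r−k_1)/(k_1 L₀) = 1 − 4.09×0.8530/(0.247×50.9) = 0.7225, so
t_c = ln(4.453 × 0.7225) / 0.8530 = 1.169 / 0.8530 = 1.370 d.
D_c = (k_1/k_r) L₀ e^(−k_1 t_c) = (0.247/1.10) × 50.9 × e^(−0.247×1.370) = 0.2245 × 50.9 × 0.7129 = 8.148 mg/L.
Minimum DO = C_s − D_c = 8.58 − 8.148 = 0.4319 mg/L.
x_c = v t_c = 0.566 m/s × 1.370 d × 86400 s/d = 67000 m ≈ 67.0 km.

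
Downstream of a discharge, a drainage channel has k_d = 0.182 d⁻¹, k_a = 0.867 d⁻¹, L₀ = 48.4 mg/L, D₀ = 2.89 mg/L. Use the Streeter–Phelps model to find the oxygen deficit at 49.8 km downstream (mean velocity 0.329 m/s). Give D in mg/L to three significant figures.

D ≈ 7.17 mg/L

Travel time t = x/v = 49.8 km / (0.329 m/s) = 49800 m / 0.329 m/s = 151400 s = 1.752 d.
k_d L₀/(k_a−k_d) = 0.182×48.4/(0.867−0.182) = 8.809/0.6850 = 12.86 mg/L.
e^(−k_d t) = e^(−0.182×1.752) = 0.7270; e^(−k_a t) = e^(−0.867×1.752) = 0.2189.
D = 12.86 × (0.7270 − 0.2189) + 2.89 × 0.2189 = 6.533 + 0.6328 = 7.166 mg/L.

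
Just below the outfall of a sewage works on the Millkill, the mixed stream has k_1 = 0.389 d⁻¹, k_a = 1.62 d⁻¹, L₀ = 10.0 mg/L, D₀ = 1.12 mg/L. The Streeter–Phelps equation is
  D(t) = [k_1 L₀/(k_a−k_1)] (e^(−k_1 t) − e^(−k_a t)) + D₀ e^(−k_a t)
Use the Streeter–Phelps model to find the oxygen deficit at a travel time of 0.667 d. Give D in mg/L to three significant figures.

D ≈ 1.75 mg/L

k_1 L₀/(k_a−k_1) = 0.389×10.0/(1.62−0.389) = 3.890/1.231 = 3.160 mg/L.
e^(−k_1 t) = e^(−0.389×0.6670) = 0.7715; e^(−k_a t) = e^(−1.62×0.6670) = 0.3394.
D = 3.160 × (0.7715 − 0.3394) + 1.12 × 0.3394 = 1.365 + 0.3801 = 1.745 mg/L.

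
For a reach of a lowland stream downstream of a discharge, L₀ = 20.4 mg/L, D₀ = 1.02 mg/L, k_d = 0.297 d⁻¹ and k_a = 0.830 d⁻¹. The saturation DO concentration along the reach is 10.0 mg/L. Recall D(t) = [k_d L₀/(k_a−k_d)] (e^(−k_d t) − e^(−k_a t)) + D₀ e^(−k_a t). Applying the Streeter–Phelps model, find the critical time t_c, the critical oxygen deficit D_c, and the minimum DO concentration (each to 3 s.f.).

t_c = [1/(k_a−k_d)] ln[(k_a/k_d)(1 − D₀(k_a−k_d)/(k_d L₀))]
= [1/(0.830−0.297)] ln[(0.830/0.297)(1 − 1.02×0.5330/(0.297×20.4))]
= (1/0.5330) ln[2.795 × 0.9103] = 1.876 × ln(2.544) = 1.876 × 0.9337 = 1.752 d.
L(t_c) = L₀ e^(−k_d t_c) = 20.4 × 0.5944 = 12.12 mg/L, and at the critical point k_a D_c = k_d L, so D_c = (0.297/0.830) × 12.12 = 4.339 mg/L.
Minimum DO = C_s − D_c = 10.0 − 4.339 = 5.661 mg/L.

t_c ≈ 1.75 d; D_c ≈ 4.34 mg/L; min DO ≈ 5.66 mg/L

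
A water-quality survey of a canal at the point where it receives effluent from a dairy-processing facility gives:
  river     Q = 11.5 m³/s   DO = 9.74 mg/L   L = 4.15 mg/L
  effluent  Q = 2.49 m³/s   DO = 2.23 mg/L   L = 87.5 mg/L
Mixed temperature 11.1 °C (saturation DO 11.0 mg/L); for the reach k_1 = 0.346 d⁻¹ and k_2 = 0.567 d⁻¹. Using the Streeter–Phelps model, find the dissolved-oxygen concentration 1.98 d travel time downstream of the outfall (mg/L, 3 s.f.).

Mixed DO = (11.5×9.74 + 2.49×2.23)/(11.5+2.49) = 117.6/13.99 = 8.403 mg/L.
Mixed L₀ = (11.5×4.15 + 2.49×87.5)/(13.99) = 265.6/13.99 = 18.98 mg/L.
Initial deficit D₀ = C_s − DO₀ = 11.0 − 8.403 = 2.597 mg/L.
D(1.98) = [0.346×18.98/(0.567−0.346)](e^(−0.346×1.98) − e^(−0.567×1.98)) + 2.597 e^(−0.567×1.98)
= 29.72 × (0.5040 − 0.3254) + 2.597 × 0.3254 = 6.155 mg/L.
DO = 11.0 − 6.155 = 4.845 mg/L.

DO ≈ 4.85 mg/L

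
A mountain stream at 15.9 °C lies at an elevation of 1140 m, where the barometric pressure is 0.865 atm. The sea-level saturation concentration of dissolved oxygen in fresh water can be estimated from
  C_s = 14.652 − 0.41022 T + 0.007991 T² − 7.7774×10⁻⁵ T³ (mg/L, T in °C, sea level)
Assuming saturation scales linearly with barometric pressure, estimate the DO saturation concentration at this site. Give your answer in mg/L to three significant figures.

C_s ≈ 8.51 mg/L

At sea level: C_s = 14.652 − 0.41022×15.9 + 0.007991×15.9² − 7.7774×10⁻⁵×15.9³ = 9.837 mg/L.
Pressure correction: C_s' = 9.837 × 0.865 = 8.509 mg/L.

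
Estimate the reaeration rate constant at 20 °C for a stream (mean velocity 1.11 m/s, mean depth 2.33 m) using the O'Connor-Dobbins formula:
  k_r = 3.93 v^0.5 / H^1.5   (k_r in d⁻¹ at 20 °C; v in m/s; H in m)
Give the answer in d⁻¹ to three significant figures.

k_r ≈ 1.16 d⁻¹

k_r = 3.93 × 1.11^0.5 / 2.33^1.5 = 3.93 × 1.054 / 3.557 = 1.164 d⁻¹.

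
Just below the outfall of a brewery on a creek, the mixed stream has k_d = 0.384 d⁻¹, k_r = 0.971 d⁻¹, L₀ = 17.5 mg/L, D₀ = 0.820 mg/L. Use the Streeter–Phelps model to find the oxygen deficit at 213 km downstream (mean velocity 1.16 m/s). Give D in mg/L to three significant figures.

Travel time t = x/v = 213 km / (1.16 m/s) = 213000 m / 1.16 m/s = 183600 s = 2.125 d.
k_d L₀/(k_r−k_d) = 0.384×17.5/(0.971−0.384) = 6.720/0.5870 = 11.45 mg/L.
e^(−k_d t) = e^(−0.384×2.125) = 0.4422; e^(−k_r t) = e^(−0.971×2.125) = 0.1270.
D = 11.45 × (0.4422 − 0.1270) + 0.820 × 0.1270 = 3.608 + 0.1041 = 3.712 mg/L.

D ≈ 3.71 mg/L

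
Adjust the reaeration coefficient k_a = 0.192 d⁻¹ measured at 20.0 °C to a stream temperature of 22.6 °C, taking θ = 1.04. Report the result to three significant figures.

k_a(T₂) = k_a(T₁) · θ^(T₂−T₁) = 0.192 × 1.04^(22.6−20.0)
= 0.192 × 1.04^2.60 = 0.192 × 1.107 = 0.2126 d⁻¹.

k_a ≈ 0.213 d⁻¹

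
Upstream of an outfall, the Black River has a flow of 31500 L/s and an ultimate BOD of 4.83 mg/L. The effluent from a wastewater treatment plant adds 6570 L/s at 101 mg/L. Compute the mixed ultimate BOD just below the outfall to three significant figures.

Flow-weighted mixing: C = (Q_r C_r + Q_w C_w)/(Q_r + Q_w)
= (31500×4.83 + 6570×101)/(31500 + 6570) = 815700/38070 = 21.43 mg/L.

21.4 mg/L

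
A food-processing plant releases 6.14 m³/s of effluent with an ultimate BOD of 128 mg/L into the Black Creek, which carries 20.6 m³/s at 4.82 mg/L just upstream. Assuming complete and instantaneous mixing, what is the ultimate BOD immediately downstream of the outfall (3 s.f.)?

Flow-weighted mixing: C = (Q_r C_r + Q_w C_w)/(Q_r + Q_w)
= (20.6×4.82 + 6.14×128)/(20.6 + 6.14) = 885.2/26.74 = 33.10 mg/L.

33.1 mg/L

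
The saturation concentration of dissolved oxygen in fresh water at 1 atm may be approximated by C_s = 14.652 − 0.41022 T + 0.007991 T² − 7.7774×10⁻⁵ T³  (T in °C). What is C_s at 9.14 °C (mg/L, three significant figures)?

C_s = 14.652 − 0.41022×9.14 + 0.007991×9.14² − 7.7774×10⁻⁵×9.14³ = 11.51 mg/L.

C_s ≈ 11.5 mg/L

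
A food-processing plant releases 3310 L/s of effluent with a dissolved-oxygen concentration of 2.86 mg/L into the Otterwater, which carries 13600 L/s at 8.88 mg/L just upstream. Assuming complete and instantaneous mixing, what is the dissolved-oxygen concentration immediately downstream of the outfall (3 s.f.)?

Flow-weighted mixing: C = (Q_r C_r + Q_w C_w)/(Q_r + Q_w)
= (13600×8.88 + 3310×2.86)/(13600 + 3310) = 130200/16910 = 7.702 mg/L.

7.70 mg/L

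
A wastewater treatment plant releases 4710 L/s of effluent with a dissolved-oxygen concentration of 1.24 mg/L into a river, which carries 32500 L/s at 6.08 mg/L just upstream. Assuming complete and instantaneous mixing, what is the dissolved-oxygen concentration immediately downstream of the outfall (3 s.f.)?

Flow-weighted mixing: C = (Q_r C_r + Q_w C_w)/(Q_r + Q_w)
= (32500×6.08 + 4710×1.24)/(32500 + 4710) = 203400/37210 = 5.467 mg/L.

5.47 mg/L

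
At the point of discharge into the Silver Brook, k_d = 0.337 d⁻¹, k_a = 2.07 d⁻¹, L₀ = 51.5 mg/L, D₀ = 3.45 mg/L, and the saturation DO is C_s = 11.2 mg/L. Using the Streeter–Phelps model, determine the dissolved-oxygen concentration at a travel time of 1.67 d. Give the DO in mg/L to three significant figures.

k_d L₀/(k_a−k_d) = 0.337×51.5/(2.07−0.337) = 17.36/1.733 = 10.01 mg/L.
e^(−k_d t) = e^(−0.337×1.670) = 0.5696; e^(−k_a t) = e^(−2.07×1.670) = 0.03153.
D = 10.01 × (0.5696 − 0.03153) + 3.45 × 0.03153 = 5.389 + 0.1088 = 5.498 mg/L.
DO = C_s − D = 11.2 − 5.498 = 5.702 mg/L.

DO ≈ 5.70 mg/L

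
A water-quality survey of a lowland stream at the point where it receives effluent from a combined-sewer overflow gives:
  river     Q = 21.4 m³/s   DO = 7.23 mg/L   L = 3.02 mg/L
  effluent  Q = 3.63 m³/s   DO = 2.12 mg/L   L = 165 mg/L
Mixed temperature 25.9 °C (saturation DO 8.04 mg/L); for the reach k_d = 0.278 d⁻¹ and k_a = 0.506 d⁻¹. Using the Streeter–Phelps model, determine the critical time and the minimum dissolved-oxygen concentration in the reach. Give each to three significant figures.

t_c ≈ 2.41 d; minimum DO ≈ 0.589 mg/L

Mixed DO = (21.4×7.23 + 3.63×2.12)/(21.4+3.63) = 162.4/25.03 = 6.489 mg/L.
Mixed L₀ = (21.4×3.02 + 3.63×165)/(25.03) = 663.6/25.03 = 26.51 mg/L.
Initial deficit D₀ = C_s − DO₀ = 8.04 − 6.489 = 1.551 mg/L.
t_c = (1/0.2280) ln[(0.506/0.278)(1 − 1.551×0.2280/(0.278×26.51))] = 4.386 × ln(1.733) = 2.411 d.
D_c = (0.278/0.506) × 26.51 × e^(−0.278×2.411) = 0.5494 × 26.51 × 0.5116 = 7.451 mg/L.
Minimum DO = 8.04 − 7.451 = 0.5889 mg/L.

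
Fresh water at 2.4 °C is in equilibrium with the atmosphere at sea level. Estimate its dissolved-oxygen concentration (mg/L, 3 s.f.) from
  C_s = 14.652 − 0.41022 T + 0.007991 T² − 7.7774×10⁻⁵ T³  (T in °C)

C_s ≈ 13.7 mg/L

C_s = 14.652 − 0.41022×2.4 + 0.007991×2.4² − 7.7774×10⁻⁵×2.4³ = 13.71 mg/L.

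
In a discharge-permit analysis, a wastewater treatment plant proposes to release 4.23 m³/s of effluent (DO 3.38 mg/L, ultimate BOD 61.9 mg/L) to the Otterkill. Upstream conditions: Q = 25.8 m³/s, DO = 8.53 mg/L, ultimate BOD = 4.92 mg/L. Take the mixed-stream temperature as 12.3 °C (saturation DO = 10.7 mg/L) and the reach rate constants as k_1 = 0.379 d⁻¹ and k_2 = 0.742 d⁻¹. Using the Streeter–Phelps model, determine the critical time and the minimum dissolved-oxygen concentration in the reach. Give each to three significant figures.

Mixed DO = (25.8×8.53 + 4.23×3.38)/(25.8+4.23) = 234.4/30.03 = 7.805 mg/L.
Mixed L₀ = (25.8×4.92 + 4.23×61.9)/(30.03) = 388.8/30.03 = 12.95 mg/L.
Initial deficit D₀ = C_s − DO₀ = 10.7 − 7.805 = 2.895 mg/L.
t_c = (1/0.3630) ln[(0.742/0.379)(1 − 2.895×0.3630/(0.379×12.95))] = 2.755 × ln(1.538) = 1.187 d.
D_c = (0.379/0.742) × 12.95 × e^(−0.379×1.187) = 0.5108 × 12.95 × 0.6378 = 4.218 mg/L.
Minimum DO = 10.7 − 4.218 = 6.482 mg/L.

t_c ≈ 1.19 d; minimum DO ≈ 6.48 mg/L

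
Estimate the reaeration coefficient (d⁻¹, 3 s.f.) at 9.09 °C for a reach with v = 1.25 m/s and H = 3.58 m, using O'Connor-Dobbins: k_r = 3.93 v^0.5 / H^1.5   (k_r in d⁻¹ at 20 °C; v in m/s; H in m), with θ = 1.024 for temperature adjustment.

k_r(20) = 3.93 × 1.25^0.5 / 3.58^1.5 = 3.93 × 1.118 / 6.774 = 0.6487 d⁻¹.
k_r(9.09) = 0.6487 × 1.024^(9.09−20) = 0.6487 × 0.7720 = 0.5008 d⁻¹.

k_r ≈ 0.501 d⁻¹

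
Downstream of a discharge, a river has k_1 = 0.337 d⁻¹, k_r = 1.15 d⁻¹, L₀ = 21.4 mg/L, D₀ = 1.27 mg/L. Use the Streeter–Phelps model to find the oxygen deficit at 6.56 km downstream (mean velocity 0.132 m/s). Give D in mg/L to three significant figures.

D ≈ 3.38 mg/L

Travel time t = x/v = 6.56 km / (0.132 m/s) = 6560 m / 0.132 m/s = 49700 s = 0.5752 d.
k_1 L₀/(k_r−k_1) = 0.337×21.4/(1.15−0.337) = 7.212/0.8130 = 8.871 mg/L.
e^(−k_1 t) = e^(−0.337×0.5752) = 0.8238; e^(−k_r t) = e^(−1.15×0.5752) = 0.5161.
D = 8.871 × (0.8238 − 0.5161) + 1.27 × 0.5161 = 2.729 + 0.6554 = 3.385 mg/L.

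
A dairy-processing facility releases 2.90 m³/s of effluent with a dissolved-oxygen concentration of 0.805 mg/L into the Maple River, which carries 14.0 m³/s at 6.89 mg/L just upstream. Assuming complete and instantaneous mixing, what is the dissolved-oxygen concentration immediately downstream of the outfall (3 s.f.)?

5.85 mg/L

Flow-weighted mixing: C = (Q_r C_r + Q_w C_w)/(Q_r + Q_w)
= (14.0×6.89 + 2.90×0.805)/(14.0 + 2.90) = 98.79/16.90 = 5.846 mg/L.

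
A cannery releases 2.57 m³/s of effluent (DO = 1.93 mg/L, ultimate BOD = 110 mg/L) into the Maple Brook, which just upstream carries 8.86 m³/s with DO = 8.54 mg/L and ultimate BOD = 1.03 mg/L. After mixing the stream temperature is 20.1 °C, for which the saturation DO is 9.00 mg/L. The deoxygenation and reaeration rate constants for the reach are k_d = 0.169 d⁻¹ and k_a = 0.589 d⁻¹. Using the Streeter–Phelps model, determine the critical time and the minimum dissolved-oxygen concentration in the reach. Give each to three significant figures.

t_c ≈ 2.47 d; minimum DO ≈ 4.18 mg/L

Mixed DO = (8.86×8.54 + 2.57×1.93)/(8.86+2.57) = 80.62/11.43 = 7.054 mg/L.
Mixed L₀ = (8.86×1.03 + 2.57×110)/(11.43) = 291.8/11.43 = 25.53 mg/L.
Initial deficit D₀ = C_s − DO₀ = 9.00 − 7.054 = 1.946 mg/L.
t_c = (1/0.4200) ln[(0.589/0.169)(1 − 1.946×0.4200/(0.169×25.53))] = 2.381 × ln(2.825) = 2.473 d.
D_c = (0.169/0.589) × 25.53 × e^(−0.169×2.473) = 0.2869 × 25.53 × 0.6584 = 4.824 mg/L.
Minimum DO = 9.00 − 4.824 = 4.176 mg/L.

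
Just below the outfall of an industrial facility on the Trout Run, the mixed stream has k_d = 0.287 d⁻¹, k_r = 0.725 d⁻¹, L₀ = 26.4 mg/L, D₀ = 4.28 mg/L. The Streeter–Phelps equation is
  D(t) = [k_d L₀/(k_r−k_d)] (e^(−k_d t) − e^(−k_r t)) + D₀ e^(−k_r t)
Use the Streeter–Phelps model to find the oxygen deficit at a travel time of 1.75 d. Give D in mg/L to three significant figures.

k_d L₀/(k_r−k_d) = 0.287×26.4/(0.725−0.287) = 7.577/0.4380 = 17.30 mg/L.
e^(−k_d t) = e^(−0.287×1.750) = 0.6052; e^(−k_r t) = e^(−0.725×1.750) = 0.2812.
D = 17.30 × (0.6052 − 0.2812) + 4.28 × 0.2812 = 5.604 + 1.203 = 6.808 mg/L.

D ≈ 6.81 mg/L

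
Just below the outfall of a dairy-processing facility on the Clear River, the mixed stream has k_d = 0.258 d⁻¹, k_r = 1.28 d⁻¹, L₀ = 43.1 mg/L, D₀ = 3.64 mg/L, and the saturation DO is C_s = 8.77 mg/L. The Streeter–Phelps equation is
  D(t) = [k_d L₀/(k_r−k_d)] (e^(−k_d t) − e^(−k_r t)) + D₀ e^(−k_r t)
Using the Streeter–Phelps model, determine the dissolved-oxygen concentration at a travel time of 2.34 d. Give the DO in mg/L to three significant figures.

k_d L₀/(k_r−k_d) = 0.258×43.1/(1.28−0.258) = 11.12/1.022 = 10.88 mg/L.
e^(−k_d t) = e^(−0.258×2.340) = 0.5468; e^(−k_r t) = e^(−1.28×2.340) = 0.05003.
D = 10.88 × (0.5468 − 0.05003) + 3.64 × 0.05003 = 5.405 + 0.1821 = 5.587 mg/L.
DO = C_s − D = 8.77 − 5.587 = 3.183 mg/L.

DO ≈ 3.18 mg/L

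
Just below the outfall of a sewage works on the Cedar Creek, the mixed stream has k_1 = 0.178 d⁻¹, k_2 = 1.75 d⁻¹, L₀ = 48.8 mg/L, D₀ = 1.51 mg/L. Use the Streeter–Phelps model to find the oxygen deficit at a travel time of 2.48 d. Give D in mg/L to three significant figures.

D ≈ 3.50 mg/L

k_1 L₀/(k_2−k_1) = 0.178×48.8/(1.75−0.178) = 8.686/1.572 = 5.526 mg/L.
e^(−k_1 t) = e^(−0.178×2.480) = 0.6431; e^(−k_2 t) = e^(−1.75×2.480) = 0.01304.
D = 5.526 × (0.6431 − 0.01304) + 1.51 × 0.01304 = 3.482 + 0.01969 = 3.501 mg/L.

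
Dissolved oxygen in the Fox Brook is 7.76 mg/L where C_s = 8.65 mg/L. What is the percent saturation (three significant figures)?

% saturation = C/C_s × 100 = 7.76/8.65 × 100 = 89.7 %.

89.7 % saturation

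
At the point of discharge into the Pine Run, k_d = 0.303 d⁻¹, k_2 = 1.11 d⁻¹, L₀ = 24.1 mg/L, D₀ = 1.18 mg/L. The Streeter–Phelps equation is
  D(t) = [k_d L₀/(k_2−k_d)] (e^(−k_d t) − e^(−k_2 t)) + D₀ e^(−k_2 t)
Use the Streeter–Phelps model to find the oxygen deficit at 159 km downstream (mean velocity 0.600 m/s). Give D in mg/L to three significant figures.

Travel time t = x/v = 159 km / (0.600 m/s) = 159000 m / 0.600 m/s = 265000 s = 3.067 d.
k_d L₀/(k_2−k_d) = 0.303×24.1/(1.11−0.303) = 7.302/0.8070 = 9.049 mg/L.
e^(−k_d t) = e^(−0.303×3.067) = 0.3948; e^(−k_2 t) = e^(−1.11×3.067) = 0.03322.
D = 9.049 × (0.3948 − 0.03322) + 1.18 × 0.03322 = 3.272 + 0.03920 = 3.311 mg/L.

D ≈ 3.31 mg/L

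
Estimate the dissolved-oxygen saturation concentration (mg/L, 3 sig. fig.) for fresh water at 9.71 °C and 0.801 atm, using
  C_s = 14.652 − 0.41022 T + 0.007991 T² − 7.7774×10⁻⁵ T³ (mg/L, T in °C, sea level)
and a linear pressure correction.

At sea level: C_s = 14.652 − 0.41022×9.71 + 0.007991×9.71² − 7.7774×10⁻⁵×9.71³ = 11.35 mg/L.
Pressure correction: C_s' = 11.35 × 0.801 = 9.092 mg/L.

C_s ≈ 9.09 mg/L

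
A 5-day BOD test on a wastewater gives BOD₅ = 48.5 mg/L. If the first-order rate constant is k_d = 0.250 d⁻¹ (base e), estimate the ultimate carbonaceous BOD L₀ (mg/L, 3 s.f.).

BOD₅ = L₀(1 − e^(−5k_d)) ⇒ L₀ = BOD₅ / (1 − e^(−5×0.250))
= 48.5 / (1 − 0.2865) = 48.5 / 0.7135 = 67.98 mg/L.

L₀ ≈ 68.0 mg/L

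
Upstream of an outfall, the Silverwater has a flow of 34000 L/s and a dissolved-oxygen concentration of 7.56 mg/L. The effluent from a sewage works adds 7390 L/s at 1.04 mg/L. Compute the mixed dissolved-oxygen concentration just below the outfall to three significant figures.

6.40 mg/L

Flow-weighted mixing: C = (Q_r C_r + Q_w C_w)/(Q_r + Q_w)
= (34000×7.56 + 7390×1.04)/(34000 + 7390) = 264700/41390 = 6.396 mg/L.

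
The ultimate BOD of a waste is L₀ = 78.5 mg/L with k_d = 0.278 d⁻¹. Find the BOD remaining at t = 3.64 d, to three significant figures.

L_t = L₀ e^(−k_d t) = 78.5 × e^(−0.278×3.64) = 78.5 × 0.3635 = 28.54 mg/L.

L ≈ 28.5 mg/L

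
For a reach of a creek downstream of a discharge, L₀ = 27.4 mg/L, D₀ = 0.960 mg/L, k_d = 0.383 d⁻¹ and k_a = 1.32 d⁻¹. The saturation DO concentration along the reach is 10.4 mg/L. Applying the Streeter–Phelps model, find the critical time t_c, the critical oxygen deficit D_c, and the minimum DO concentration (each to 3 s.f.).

t_c ≈ 1.22 d; D_c ≈ 4.97 mg/L; min DO ≈ 5.43 mg/L

t_c = [1/(k_a−k_d)] ln[(k_a/k_d)(1 − D₀(k_a−k_d)/(k_d L₀))]
= [1/(1.32−0.383)] ln[(1.32/0.383)(1 − 0.960×0.9370/(0.383×27.4))]
= (1/0.9370) ln[3.446 × 0.9143] = 1.067 × ln(3.151) = 1.067 × 1.148 = 1.225 d.
D_c = (k_d/k_a) L₀ e^(−k_d t_c) = (0.383/1.32) × 27.4 × e^(−0.383×1.225) = 0.2902 × 27.4 × 0.6255 = 4.973 mg/L.
Minimum DO = C_s − D_c = 10.4 − 4.973 = 5.427 mg/L.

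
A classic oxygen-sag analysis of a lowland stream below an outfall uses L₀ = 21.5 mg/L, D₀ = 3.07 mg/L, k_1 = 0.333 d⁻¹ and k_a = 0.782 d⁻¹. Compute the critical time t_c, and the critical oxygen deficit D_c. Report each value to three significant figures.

At the critical point dD/dt = 0, so k_1 L₀ e^(−k_1 t) = k_a D. Substituting D(t) from the Streeter–Phelps equation and solving for t gives
t_c = ln[(k_a/k_1)(1 − D₀(k_a−k_1)/(k_1 L₀))] / (k_a−k_1).
Here k_a−k_1 = 0.4490 d⁻¹ and 1 − D₀(k_a−k_1)/(k_1 L₀) = 1 − 3.07×0.4490/(0.333×21.5) = 0.8075, so
t_c = ln(2.348 × 0.8075) / 0.4490 = 0.6399 / 0.4490 = 1.425 d.
D_c = (k_1/k_a) L₀ e^(−k_1 t_c) = (0.333/0.782) × 21.5 × e^(−0.333×1.425) = 0.4258 × 21.5 × 0.6222 = 5.696 mg/L.

t_c ≈ 1.43 d; D_c ≈ 5.70 mg/L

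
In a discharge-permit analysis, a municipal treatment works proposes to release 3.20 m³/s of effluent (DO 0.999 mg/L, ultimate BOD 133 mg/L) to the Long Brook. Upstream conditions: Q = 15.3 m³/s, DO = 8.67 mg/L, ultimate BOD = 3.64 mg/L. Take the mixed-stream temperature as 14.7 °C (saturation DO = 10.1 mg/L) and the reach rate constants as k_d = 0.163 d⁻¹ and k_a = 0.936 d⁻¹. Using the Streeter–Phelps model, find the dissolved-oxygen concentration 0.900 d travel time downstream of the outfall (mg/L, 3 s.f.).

Mixed DO = (15.3×8.67 + 3.20×0.999)/(15.3+3.20) = 135.8/18.50 = 7.343 mg/L.
Mixed L₀ = (15.3×3.64 + 3.20×133)/(18.50) = 481.3/18.50 = 26.02 mg/L.
Initial deficit D₀ = C_s − DO₀ = 10.1 − 7.343 = 2.757 mg/L.
D(0.900) = [0.163×26.02/(0.936−0.163)](e^(−0.163×0.900) − e^(−0.936×0.900)) + 2.757 e^(−0.936×0.900)
= 5.486 × (0.8636 − 0.4307) + 2.757 × 0.4307 = 3.562 mg/L.
DO = 10.1 − 3.562 = 6.538 mg/L.

DO ≈ 6.54 mg/L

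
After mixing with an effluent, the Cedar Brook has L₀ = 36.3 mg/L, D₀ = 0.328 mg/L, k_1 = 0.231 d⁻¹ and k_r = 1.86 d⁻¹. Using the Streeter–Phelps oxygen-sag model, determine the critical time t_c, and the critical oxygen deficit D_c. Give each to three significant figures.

t_c = [1/(k_r−k_1)] ln[(k_r/k_1)(1 − D₀(k_r−k_1)/(k_1 L₀))]
= [1/(1.86−0.231)] ln[(1.86/0.231)(1 − 0.328×1.629/(0.231×36.3))]
= (1/1.629) ln[8.052 × 0.9363] = 0.6139 × ln(7.539) = 0.6139 × 2.020 = 1.240 d.
L(t_c) = L₀ e^(−k_1 t_c) = 36.3 × 0.7509 = 27.26 mg/L, and at the critical point k_r D_c = k_1 L, so D_c = (0.231/1.86) × 27.26 = 3.385 mg/L.

t_c ≈ 1.24 d; D_c ≈ 3.39 mg/L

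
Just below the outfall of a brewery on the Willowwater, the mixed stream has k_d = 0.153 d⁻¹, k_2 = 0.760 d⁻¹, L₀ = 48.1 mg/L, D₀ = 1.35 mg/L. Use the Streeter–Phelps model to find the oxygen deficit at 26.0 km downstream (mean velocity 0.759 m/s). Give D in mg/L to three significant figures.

Travel time t = x/v = 26.0 km / (0.759 m/s) = 26000 m / 0.759 m/s = 34260 s = 0.3965 d.
k_d L₀/(k_2−k_d) = 0.153×48.1/(0.760−0.153) = 7.359/0.6070 = 12.12 mg/L.
e^(−k_d t) = e^(−0.153×0.3965) = 0.9411; e^(−k_2 t) = e^(−0.760×0.3965) = 0.7398.
D = 12.12 × (0.9411 − 0.7398) + 1.35 × 0.7398 = 2.441 + 0.9988 = 3.439 mg/L.

D ≈ 3.44 mg/L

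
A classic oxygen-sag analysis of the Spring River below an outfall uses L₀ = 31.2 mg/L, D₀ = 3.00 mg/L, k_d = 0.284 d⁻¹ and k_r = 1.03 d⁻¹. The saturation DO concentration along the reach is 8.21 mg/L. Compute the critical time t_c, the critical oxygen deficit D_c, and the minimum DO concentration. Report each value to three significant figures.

At the critical point dD/dt = 0, so k_d L₀ e^(−k_d t) = k_r D. Substituting D(t) from the Streeter–Phelps equation and solving for t gives
t_c = ln[(k_r/k_d)(1 − D₀(k_r−k_d)/(k_d L₀))] / (k_r−k_d).
Here k_r−k_d = 0.7460 d⁻¹ and 1 − D₀(k_r−k_d)/(k_d L₀) = 1 − 3.00×0.7460/(0.284×31.2) = 0.7474, so
t_c = ln(3.627 × 0.7474) / 0.7460 = 0.9972 / 0.7460 = 1.337 d.
D_c = (k_d/k_r) L₀ e^(−k_d t_c) = (0.284/1.03) × 31.2 × e^(−0.284×1.337) = 0.2757 × 31.2 × 0.6841 = 5.885 mg/L.
Minimum DO = C_s − D_c = 8.21 − 5.885 = 2.325 mg/L.

t_c ≈ 1.34 d; D_c ≈ 5.89 mg/L; min DO ≈ 2.32 mg/L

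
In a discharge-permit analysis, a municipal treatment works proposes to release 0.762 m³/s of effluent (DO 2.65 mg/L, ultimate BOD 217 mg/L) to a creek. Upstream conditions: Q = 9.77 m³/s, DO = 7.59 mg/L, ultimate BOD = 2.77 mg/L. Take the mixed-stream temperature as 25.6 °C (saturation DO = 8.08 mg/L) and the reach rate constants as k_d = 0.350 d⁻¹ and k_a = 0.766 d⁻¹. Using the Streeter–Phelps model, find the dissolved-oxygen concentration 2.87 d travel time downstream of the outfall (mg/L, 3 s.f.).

DO ≈ 4.06 mg/L

Mixed DO = (9.77×7.59 + 0.762×2.65)/(9.77+0.762) = 76.17/10.53 = 7.233 mg/L.
Mixed L₀ = (9.77×2.77 + 0.762×217)/(10.53) = 192.4/10.53 = 18.27 mg/L.
Initial deficit D₀ = C_s − DO₀ = 8.08 − 7.233 = 0.8474 mg/L.
D(2.87) = [0.350×18.27/(0.766−0.350)](e^(−0.350×2.87) − e^(−0.766×2.87)) + 0.8474 e^(−0.766×2.87)
= 15.37 × (0.3662 − 0.1110) + 0.8474 × 0.1110 = 4.018 mg/L.
DO = 8.08 − 4.018 = 4.062 mg/L.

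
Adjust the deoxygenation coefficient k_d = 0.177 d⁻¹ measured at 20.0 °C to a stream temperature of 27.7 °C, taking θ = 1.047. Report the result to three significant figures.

k_d(T₂) = k_d(T₁) · θ^(T₂−T₁) = 0.177 × 1.047^(27.7−20.0)
= 0.177 × 1.047^7.70 = 0.177 × 1.424 = 0.2521 d⁻¹.

k_d ≈ 0.252 d⁻¹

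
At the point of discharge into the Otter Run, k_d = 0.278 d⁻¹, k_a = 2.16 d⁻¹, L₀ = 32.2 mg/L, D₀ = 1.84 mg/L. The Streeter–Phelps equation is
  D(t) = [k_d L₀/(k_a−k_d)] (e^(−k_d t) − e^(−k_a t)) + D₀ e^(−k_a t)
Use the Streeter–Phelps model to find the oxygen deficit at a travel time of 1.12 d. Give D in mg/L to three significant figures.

D ≈ 3.22 mg/L

k_d L₀/(k_a−k_d) = 0.278×32.2/(2.16−0.278) = 8.952/1.882 = 4.756 mg/L.
e^(−k_d t) = e^(−0.278×1.120) = 0.7325; e^(−k_a t) = e^(−2.16×1.120) = 0.08899.
D = 4.756 × (0.7325 − 0.08899) + 1.84 × 0.08899 = 3.061 + 0.1637 = 3.224 mg/L.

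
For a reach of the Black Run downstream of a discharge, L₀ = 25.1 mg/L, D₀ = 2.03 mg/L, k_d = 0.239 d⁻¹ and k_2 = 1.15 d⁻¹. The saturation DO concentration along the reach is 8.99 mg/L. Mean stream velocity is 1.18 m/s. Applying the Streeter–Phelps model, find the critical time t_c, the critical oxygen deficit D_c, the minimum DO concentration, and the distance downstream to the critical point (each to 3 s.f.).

At the critical point dD/dt = 0, so k_d L₀ e^(−k_d t) = k_2 D. Substituting D(t) from the Streeter–Phelps equation and solving for t gives
t_c = ln[(k_2/k_d)(1 − D₀(k_2−k_d)/(k_d L₀))] / (k_2−k_d).
Here k_2−k_d = 0.9110 d⁻¹ and 1 − D₀(k_2−k_d)/(k_d L₀) = 1 − 2.03×0.9110/(0.239×25.1) = 0.6917, so
t_c = ln(4.812 × 0.6917) / 0.9110 = 1.202 / 0.9110 = 1.320 d.
D_c = (k_d/k_2) L₀ e^(−k_d t_c) = (0.239/1.15) × 25.1 × e^(−0.239×1.320) = 0.2078 × 25.1 × 0.7294 = 3.805 mg/L.
Minimum DO = C_s − D_c = 8.99 − 3.805 = 5.185 mg/L.
x_c = v t_c = 1.18 m/s × 1.320 d × 86400 s/d = 134600 m ≈ 135 km.

t_c ≈ 1.32 d; D_c ≈ 3.81 mg/L; min DO ≈ 5.18 mg/L; x_c ≈ 135 km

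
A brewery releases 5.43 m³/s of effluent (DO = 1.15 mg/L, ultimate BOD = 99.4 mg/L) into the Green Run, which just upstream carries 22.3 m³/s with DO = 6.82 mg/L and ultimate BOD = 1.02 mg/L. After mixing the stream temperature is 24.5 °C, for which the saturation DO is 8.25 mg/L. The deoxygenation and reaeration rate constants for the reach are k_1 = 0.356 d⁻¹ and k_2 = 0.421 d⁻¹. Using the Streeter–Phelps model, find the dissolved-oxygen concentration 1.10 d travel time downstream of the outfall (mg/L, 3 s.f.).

Mixed DO = (22.3×6.82 + 5.43×1.15)/(22.3+5.43) = 158.3/27.73 = 5.710 mg/L.
Mixed L₀ = (22.3×1.02 + 5.43×99.4)/(27.73) = 562.5/27.73 = 20.28 mg/L.
Initial deficit D₀ = C_s − DO₀ = 8.25 − 5.710 = 2.540 mg/L.
D(1.10) = [0.356×20.28/(0.421−0.356)](e^(−0.356×1.10) − e^(−0.421×1.10)) + 2.540 e^(−0.421×1.10)
= 111.1 × (0.6760 − 0.6293) + 2.540 × 0.6293 = 6.781 mg/L.
DO = 8.25 − 6.781 = 1.469 mg/L.

DO ≈ 1.47 mg/L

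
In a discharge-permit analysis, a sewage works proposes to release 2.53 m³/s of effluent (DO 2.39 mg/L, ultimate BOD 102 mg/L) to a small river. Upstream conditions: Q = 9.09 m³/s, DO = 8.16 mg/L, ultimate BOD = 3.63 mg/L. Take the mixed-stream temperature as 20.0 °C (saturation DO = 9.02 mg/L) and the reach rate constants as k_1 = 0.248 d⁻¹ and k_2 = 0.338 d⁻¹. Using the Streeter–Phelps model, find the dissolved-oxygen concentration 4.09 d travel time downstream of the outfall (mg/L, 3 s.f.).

Mixed DO = (9.09×8.16 + 2.53×2.39)/(9.09+2.53) = 80.22/11.62 = 6.904 mg/L.
Mixed L₀ = (9.09×3.63 + 2.53×102)/(11.62) = 291.1/11.62 = 25.05 mg/L.
Initial deficit D₀ = C_s − DO₀ = 9.02 − 6.904 = 2.116 mg/L.
D(4.09) = [0.248×25.05/(0.338−0.248)](e^(−0.248×4.09) − e^(−0.338×4.09)) + 2.116 e^(−0.338×4.09)
= 69.02 × (0.3626 − 0.2510) + 2.116 × 0.2510 = 8.239 mg/L.
DO = 9.02 − 8.239 = 0.7807 mg/L.

DO ≈ 0.781 mg/L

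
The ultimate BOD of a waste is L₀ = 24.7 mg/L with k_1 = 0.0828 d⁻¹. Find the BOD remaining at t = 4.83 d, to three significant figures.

L_t = L₀ e^(−k_1 t) = 24.7 × e^(−0.0828×4.83) = 24.7 × 0.6704 = 16.56 mg/L.

L ≈ 16.6 mg/L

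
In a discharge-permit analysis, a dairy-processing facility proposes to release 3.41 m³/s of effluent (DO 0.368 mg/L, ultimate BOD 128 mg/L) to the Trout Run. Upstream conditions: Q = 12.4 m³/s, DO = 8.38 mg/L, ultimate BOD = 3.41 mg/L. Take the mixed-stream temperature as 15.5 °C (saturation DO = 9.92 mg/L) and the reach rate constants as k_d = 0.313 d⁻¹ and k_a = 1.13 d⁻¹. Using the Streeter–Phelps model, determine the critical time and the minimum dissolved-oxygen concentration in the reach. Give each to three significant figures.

Mixed DO = (12.4×8.38 + 3.41×0.368)/(12.4+3.41) = 105.2/15.81 = 6.652 mg/L.
Mixed L₀ = (12.4×3.41 + 3.41×128)/(15.81) = 478.8/15.81 = 30.28 mg/L.
Initial deficit D₀ = C_s − DO₀ = 9.92 − 6.652 = 3.268 mg/L.
t_c = (1/0.8170) ln[(1.13/0.313)(1 − 3.268×0.8170/(0.313×30.28))] = 1.224 × ln(2.593) = 1.166 d.
D_c = (0.313/1.13) × 30.28 × e^(−0.313×1.166) = 0.2770 × 30.28 × 0.6941 = 5.822 mg/L.
Minimum DO = 9.92 − 5.822 = 4.098 mg/L.

t_c ≈ 1.17 d; minimum DO ≈ 4.10 mg/L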